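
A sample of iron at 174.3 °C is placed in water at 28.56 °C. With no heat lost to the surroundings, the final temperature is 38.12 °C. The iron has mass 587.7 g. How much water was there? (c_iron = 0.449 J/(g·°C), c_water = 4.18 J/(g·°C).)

Conservation of energy gives ΣQ = 0:
587.7×0.449×(38.12 − 174.3) + m×4.18×(38.12 − 28.56) = 0
39.96 m = 35935
m = 35935/39.96 ≈ 899.3 g

m ≈ 899 g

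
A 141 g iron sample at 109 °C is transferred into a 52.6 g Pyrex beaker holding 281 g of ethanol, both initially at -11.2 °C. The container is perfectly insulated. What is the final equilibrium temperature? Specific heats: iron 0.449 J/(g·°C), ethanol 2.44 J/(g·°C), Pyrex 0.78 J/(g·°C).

T_f ≈ -1.6 °C

Let T be the final temperature. ΣQ_i = 0:
141×0.449×(T − 109) + 281×2.44×(T − (-11.2)) + 52.6×0.78×(T − (-11.2)) = 0
63.31(T − 109) + 685.64(T − (-11.2)) + 41.03(T − (-11.2)) = 0
(63.31 + 685.64 + 41.03) T = 63.31×109 + 685.64×(-11.2) + 41.03×(-11.2)
T = -1238/789.98 ≈ -1.57 °C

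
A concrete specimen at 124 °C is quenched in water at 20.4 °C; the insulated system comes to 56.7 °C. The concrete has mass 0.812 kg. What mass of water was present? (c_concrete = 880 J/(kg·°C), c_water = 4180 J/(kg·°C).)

m ≈ 0.317 kg

Heat lost by the concrete = heat gained by the water:
0.812×880×(124 − 56.7) = m×4180×(56.7 − 20.4)
151734 m = 48090  ⇒  m ≈ 0.3169 kg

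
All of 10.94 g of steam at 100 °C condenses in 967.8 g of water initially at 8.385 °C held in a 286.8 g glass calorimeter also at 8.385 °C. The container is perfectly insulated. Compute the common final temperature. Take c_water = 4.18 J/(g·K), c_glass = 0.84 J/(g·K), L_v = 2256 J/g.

T_f ≈ 15.0 °C

Sum of m c ΔT and latent-heat terms is zero:
steam→water at 100 °C releases m L_v = 10.94·2256 = 24681
  condensed water 100 °C→T: 45.73(T − 100)
  water warms: 967.8·4.18·(T − 8.385) = 4045.4(T − 8.385)
  cup: 240.91(T − 8.385)
4332 T = 24681 + 4572.9 + 35941 = 65194
T ≈ 15.05 °C (< 100 °C, so full condensation is consistent).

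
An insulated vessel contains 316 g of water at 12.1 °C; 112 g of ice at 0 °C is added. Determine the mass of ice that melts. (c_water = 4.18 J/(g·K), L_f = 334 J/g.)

m_melted ≈ 47.9 g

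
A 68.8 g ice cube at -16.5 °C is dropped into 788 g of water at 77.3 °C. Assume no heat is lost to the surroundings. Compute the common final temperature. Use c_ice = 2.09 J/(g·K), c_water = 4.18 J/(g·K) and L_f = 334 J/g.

Energy balance with sensible and latent terms:
ice -16.5→0 °C: 68.8·2.09·16.5 = 2372.6; latent heat to melt: 68.8·334 = 22979; warm the meltwater: 287.58 T; water: 3293.8(T − 77.3)
3581.4 T = 254614 − 25352 = 229262
T ≈ 64.01 °C. Since T > 0 °C, the all-ice-melts assumption holds.

T_f ≈ 64.0 °C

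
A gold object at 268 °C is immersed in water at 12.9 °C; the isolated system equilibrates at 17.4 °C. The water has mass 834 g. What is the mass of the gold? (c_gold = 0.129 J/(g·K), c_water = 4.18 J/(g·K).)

Conservation of energy gives ΣQ = 0:
m×0.129×(17.4 − 268) + 834×4.18×(17.4 − 12.9) = 0
-32.33 m = -15688
m = -15688/-32.33 ≈ 485.3 g

m ≈ 485 g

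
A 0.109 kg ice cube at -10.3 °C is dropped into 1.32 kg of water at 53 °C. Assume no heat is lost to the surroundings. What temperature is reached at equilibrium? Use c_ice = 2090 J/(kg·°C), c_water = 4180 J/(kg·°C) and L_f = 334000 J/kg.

T_f ≈ 42.5 °C

Let T be the final temperature. ΣQ_i = 0:
warm ice to 0 °C: 0.109×2090×(0 − (-10.3)) = 2346.4
  melt ice: 0.109×334000 = 36406
  meltwater 0→T: 0.109×4180×T = 455.62 T
  water: 5517.6(T − 53)
5973.2 T = 292433 − 38752 = 253680
T ≈ 42.47 °C (positive, so assuming full melt was valid).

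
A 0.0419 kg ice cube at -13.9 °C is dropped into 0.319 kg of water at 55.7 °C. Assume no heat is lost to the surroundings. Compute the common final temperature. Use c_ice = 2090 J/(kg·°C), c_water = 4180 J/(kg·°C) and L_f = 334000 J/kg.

T_f ≈ 39.1 °C

Net heat exchanged in the isolated system is zero:
warm ice to 0 °C: 0.0419·2090·(0 − (-13.9)) = 1217.2; melt ice: 0.0419·334000 = 13995; warm the meltwater: 175.14 T; water: 1333.4(T − 55.7)
1508.6 T = 74271 − 15212 = 59060
T ≈ 39.15 °C (positive, so assuming full melt was valid).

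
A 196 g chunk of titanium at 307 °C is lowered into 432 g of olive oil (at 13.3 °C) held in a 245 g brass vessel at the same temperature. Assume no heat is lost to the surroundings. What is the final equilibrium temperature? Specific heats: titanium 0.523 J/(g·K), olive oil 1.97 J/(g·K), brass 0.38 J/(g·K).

T_f ≈ 42.1 °C

Taking heat into each body as positive, Σ m c ΔT = 0:
196×0.523×(T − 307) + 432×1.97×(T − 13.3) + 245×0.38×(T − 13.3) = 0
102.51(T − 307) + 851.04(T − 13.3) + 93.1(T − 13.3) = 0
(102.51 + 851.04 + 93.1) T = 102.51×307 + 851.04×13.3 + 93.1×13.3
T = 44027 / 1046.6 = 42.1 °C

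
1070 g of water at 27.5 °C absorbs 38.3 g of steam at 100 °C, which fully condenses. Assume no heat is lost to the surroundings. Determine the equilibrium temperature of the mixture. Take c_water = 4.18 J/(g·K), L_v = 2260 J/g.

T_f ≈ 48.7 °C

Let T be the final temperature. ΣQ_i = 0:
steam→water at 100 °C releases m L_v = 38.3·2260 = 86558; condensed water 100 °C→T: 160.09(T − 100); original water: 4472.6(T − 27.5)
4632.7 T = 86558 + 16009 + 122996 = 225564
T ≈ 48.69 °C — below 100 °C, confirming all the steam condensed.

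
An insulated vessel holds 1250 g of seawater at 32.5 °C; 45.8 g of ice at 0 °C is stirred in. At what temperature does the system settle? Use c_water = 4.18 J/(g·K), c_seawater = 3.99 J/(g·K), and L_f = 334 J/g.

Heat gained plus heat lost sum to zero:
fusion: m_ice L_f = 45.8·334 = 15297
  warm the meltwater: 191.44 T
  seawater: 4987.5(T − 32.5)
5178.9 T = 162094 − 15297 = 146797
T ≈ 28.34 °C (positive, so assuming full melt was valid).

T_f ≈ 28.3 °C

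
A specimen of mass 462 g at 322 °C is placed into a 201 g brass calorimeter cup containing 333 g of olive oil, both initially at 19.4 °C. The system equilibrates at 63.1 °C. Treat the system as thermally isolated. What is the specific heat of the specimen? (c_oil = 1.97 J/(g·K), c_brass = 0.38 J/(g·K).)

c ≈ 0.268 J/(g·K)

Setting the total heat transfer to zero:
462·c·(63.1 − 322) + 333·1.97·(63.1 − 19.4) + 201·0.38·(63.1 − 19.4) = 0
-119612 c = -32005
c = -32005/-119612 ≈ 0.2676 J/(g·K)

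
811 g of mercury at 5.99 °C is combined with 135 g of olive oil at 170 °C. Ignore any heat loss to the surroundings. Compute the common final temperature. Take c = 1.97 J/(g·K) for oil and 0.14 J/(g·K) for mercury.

Heat lost by the oil equals heat gained by the mercury:
135·1.97·(170 − T) = 811·0.14·(T − 5.99)
265.95(170 − T) = 113.54(T − 5.99)
379.49 T = 45892  ⇒  T ≈ 120.93 °C

T_f ≈ 120.9 °C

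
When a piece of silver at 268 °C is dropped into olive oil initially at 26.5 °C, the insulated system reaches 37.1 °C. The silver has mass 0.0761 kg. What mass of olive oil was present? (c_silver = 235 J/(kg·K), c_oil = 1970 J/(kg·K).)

m ≈ 0.198 kg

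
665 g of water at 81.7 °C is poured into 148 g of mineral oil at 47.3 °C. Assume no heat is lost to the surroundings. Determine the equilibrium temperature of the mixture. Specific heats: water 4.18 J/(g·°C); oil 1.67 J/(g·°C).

T_f ≈ 78.9 °C

Energy conservation, ΣQ = 0:
665×4.18×(T − 81.7) + 148×1.67×(T − 47.3) = 0
2779.7(T − 81.7) + 247.16(T − 47.3) = 0
3026.9 T = 238792
T ≈ 78.89 °C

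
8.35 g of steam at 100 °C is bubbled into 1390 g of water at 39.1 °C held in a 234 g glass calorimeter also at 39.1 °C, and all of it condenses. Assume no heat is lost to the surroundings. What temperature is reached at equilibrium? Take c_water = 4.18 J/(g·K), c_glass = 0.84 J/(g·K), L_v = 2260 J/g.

T_f ≈ 42.6 °C

Sum of m c ΔT and latent-heat terms is zero:
steam→water at 100 °C releases m L_v = 8.35·2260 = 18871; condensed water 100 °C→T: 34.9(T − 100); water warms: 1390·4.18·(T − 39.1) = 5810.2(T − 39.1); glass cup: 234·0.84·(T − 39.1) = 196.56(T − 39.1)
6041.7 T = 18871 + 3490.3 + 234864 = 257226
T ≈ 42.58 °C, under the boiling point, so the assumption holds.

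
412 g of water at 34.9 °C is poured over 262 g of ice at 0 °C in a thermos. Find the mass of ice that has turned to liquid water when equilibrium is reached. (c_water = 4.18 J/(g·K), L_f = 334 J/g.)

m_melted ≈ 180 g

Water can give up m c ΔT = 412·4.18·34.9 = 60103 J before reaching 0 °C.
Melting all 262 g of ice would need 262·334 = 87508 J.
That's not enough to melt it all — equilibrium is at 0 °C with ice remaining.
Mass melted = 60103/334 ≈ 180 g.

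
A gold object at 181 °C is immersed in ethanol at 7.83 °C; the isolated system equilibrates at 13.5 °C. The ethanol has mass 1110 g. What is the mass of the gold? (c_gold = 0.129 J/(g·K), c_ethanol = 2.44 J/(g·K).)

|Q_gold| = |Q_ethanol|:
m·0.129·(181 − 13.5) = 1110·2.44·(13.5 − 7.83)
21.61 m = 15357  ⇒  m ≈ 710.7 g

m ≈ 711 g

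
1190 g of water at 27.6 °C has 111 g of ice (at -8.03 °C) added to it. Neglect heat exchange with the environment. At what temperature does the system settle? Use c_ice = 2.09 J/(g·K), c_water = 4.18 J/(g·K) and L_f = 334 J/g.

T_f ≈ 18.1 °C

Net heat exchanged in the isolated system is zero:
warm ice to 0 °C: 111×2.09×(0 − (-8.03)) = 1862.9; melt ice: 111×334 = 37074; warm the meltwater: 463.98 T; water cools: 1190×4.18×(T − 27.6) = 4974.2(T − 27.6)
5438.2 T = 137288 − 38937 = 98351
T ≈ 18.09 °C. Since T > 0 °C, the all-ice-melts assumption holds.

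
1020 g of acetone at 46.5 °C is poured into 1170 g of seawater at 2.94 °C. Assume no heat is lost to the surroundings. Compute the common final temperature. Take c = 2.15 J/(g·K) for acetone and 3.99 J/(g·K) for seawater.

Setting the total heat transfer to zero:
1020×2.15×(T − 46.5) + 1170×3.99×(T − 2.94) = 0
2193(T − 46.5) + 4668.3(T − 2.94) = 0
6861.3 T = 115699
T ≈ 16.86 °C

T_f ≈ 16.9 °C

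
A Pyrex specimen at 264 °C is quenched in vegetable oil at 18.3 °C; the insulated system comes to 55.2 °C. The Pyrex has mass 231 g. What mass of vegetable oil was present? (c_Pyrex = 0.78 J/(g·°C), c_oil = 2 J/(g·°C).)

|Q_Pyrex| = |Q_oil|:
231·0.78·(264 − 55.2) = m·2·(55.2 − 18.3)
73.8 m = 37622  ⇒  m ≈ 509.8 g

m ≈ 510 g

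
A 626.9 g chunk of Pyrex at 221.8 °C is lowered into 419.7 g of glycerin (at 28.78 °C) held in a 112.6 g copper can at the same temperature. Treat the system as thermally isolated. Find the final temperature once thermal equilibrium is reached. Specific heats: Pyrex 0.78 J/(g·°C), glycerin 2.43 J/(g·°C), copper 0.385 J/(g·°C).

T_f ≈ 89.6 °C

Setting the total heat transfer to zero:
626.9*0.78*(T − 221.8) + 419.7*2.43*(T − 28.78) + 112.6*0.385*(T − 28.78) = 0
488.98(T − 221.8) + 1019.9(T − 28.78) + 43.35(T − 28.78) = 0
1552.2 T = 139056
T = 139056/1552.2 ≈ 89.59 °C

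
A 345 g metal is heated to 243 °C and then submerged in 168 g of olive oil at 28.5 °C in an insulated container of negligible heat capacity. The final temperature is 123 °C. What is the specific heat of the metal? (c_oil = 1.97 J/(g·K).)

c ≈ 0.755 J/(g·K)

m_s c (T_s − T_f) = m_oil c_oil (T_f − T_0):
345×c×(243 − 123) = 168×1.97×(123 − 28.5)
41400 c = 31276  ⇒  c ≈ 0.7555 J/(g·K)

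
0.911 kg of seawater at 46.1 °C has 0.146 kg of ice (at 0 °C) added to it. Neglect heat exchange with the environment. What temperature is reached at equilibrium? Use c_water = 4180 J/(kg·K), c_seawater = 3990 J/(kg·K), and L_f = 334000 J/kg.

T_f ≈ 28.0 °C

Sum of m c ΔT and latent-heat terms is zero:
fusion: m_ice L_f = 0.146·334000 = 48764; meltwater 0→T: 0.146·4180·T = 610.28 T; seawater cools: 0.911·3990·(T − 46.1) = 3634.9(T − 46.1)
4245.2 T = 167568 − 48764 = 118804
T ≈ 27.99 °C — above 0 °C, consistent with complete melting.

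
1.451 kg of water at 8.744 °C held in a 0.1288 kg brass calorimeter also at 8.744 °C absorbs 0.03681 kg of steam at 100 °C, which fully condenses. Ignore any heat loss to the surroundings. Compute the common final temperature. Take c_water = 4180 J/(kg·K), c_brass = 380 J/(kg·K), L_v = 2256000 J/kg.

Sum of m c ΔT and latent-heat terms is zero:
latent heat released on condensation: 0.03681×2256000 = 83043
  condensed water 100 °C→T: 153.87(T − 100)
  water warms: 1.451×4180×(T − 8.744) = 6065.2(T − 8.744)
  cup: 48.94(T − 8.744)
6268 T = 83043 + 15387 + 53462 = 151892
T ≈ 24.23 °C (< 100 °C, so full condensation is consistent).

T_f ≈ 24.2 °C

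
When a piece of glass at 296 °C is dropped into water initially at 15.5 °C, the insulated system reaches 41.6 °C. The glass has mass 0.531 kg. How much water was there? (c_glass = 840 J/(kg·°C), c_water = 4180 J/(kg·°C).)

Setting the total heat transfer to zero:
0.531·840·(41.6 − 296) + m·4180·(41.6 − 15.5) = 0
109098 m = 113473
m = 113473/109098 ≈ 1.04 kg

m ≈ 1.04 kg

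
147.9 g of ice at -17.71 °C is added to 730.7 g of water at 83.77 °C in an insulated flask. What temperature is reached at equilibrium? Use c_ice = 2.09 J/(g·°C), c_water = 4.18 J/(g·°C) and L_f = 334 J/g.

T_f ≈ 54.7 °C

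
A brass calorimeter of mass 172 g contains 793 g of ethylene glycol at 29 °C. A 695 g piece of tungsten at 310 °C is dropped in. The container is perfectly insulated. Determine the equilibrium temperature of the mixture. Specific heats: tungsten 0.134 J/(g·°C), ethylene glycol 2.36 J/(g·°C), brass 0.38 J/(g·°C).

T_f ≈ 41.9 °C

T_f is the heat-capacity-weighted average of the initial temperatures:
T_f = (93.13×310 + 1871.5×29 + 65.36×29) / (93.13 + 1871.5 + 65.36)
    = 85039 / 2030 ≈ 41.89 °C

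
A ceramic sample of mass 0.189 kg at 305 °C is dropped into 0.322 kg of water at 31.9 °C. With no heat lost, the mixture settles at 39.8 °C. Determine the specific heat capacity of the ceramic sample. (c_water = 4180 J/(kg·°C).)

c ≈ 212 J/(kg·°C)

Taking heat into each body as positive, Σ m c ΔT = 0:
0.189×c×(39.8 − 305) + 0.322×4180×(39.8 − 31.9) = 0
-50.12 c = -10633
c = -10633/-50.12 ≈ 212.1 J/(kg·°C)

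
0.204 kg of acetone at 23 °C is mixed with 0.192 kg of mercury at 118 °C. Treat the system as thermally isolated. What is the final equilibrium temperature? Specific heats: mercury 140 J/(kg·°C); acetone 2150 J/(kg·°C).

Energy conservation, ΣQ = 0:
0.192*140*(T − 118) + 0.204*2150*(T − 23) = 0
26.88(T − 118) + 438.6(T − 23) = 0
465.48 T = 13260
T ≈ 28.49 °C

T_f ≈ 28.5 °C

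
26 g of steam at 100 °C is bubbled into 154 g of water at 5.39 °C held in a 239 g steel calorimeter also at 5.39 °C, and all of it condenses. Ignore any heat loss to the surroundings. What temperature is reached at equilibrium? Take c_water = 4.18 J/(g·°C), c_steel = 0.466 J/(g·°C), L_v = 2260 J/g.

Let T be the final temperature. ΣQ_i = 0:
condense steam: −26·2260 = −58760
  condensate cools 100→T: 26·4.18·(T − 100) = 108.68(T − 100)
  water warms: 154·4.18·(T − 5.39) = 643.72(T − 5.39)
  cup: 111.37(T − 5.39)
863.77 T = 58760 + 10868 + 4070 = 73698
T ≈ 85.32 °C, under the boiling point, so the assumption holds.

T_f ≈ 85.3 °C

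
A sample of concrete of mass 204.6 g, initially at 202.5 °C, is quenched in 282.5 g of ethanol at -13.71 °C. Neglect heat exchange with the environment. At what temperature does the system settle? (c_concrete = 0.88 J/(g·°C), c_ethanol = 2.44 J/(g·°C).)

Taking heat into each body as positive, Σ m c ΔT = 0:
204.6*0.88*(T − 202.5) + 282.5*2.44*(T − (-13.71)) = 0
180.05(T − 202.5) + 689.3(T − (-13.71)) = 0
869.35 T = 27009
T = 27009 / 869.35 = 31.1 °C

T_f ≈ 31.1 °C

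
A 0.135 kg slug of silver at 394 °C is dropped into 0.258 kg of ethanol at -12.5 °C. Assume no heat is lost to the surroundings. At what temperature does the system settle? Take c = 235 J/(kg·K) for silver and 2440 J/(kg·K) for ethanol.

Set heat shed by the hot body equal to heat absorbed by the cold body:
0.135·235·(394 − T) = 0.258·2440·(T − (-12.5))
31.73(394 − T) = 629.52(T − (-12.5))
661.25 T = 4630.7  ⇒  T ≈ 7.00 °C

T_f ≈ 7.0 °C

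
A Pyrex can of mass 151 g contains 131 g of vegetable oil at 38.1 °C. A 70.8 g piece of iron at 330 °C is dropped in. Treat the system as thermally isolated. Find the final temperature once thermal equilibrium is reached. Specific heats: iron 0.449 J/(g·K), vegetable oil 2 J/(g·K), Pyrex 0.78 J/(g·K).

Taking heat into each body as positive, Σ m c ΔT = 0:
70.8×0.449×(T − 330) + 131×2×(T − 38.1) + 151×0.78×(T − 38.1) = 0
411.57 T = 24960
T = 24960 / 411.57 = 60.6 °C

T_f ≈ 60.6 °C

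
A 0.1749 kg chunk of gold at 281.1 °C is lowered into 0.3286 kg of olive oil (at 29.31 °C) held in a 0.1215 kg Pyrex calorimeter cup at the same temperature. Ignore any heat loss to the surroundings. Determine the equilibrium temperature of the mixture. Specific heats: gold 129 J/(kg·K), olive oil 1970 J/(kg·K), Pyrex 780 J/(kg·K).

T_f ≈ 36.7 °C

With ΣQ=0 the equilibrium temperature is the m·c-weighted mean:
T_f = (22.56*281.1 + 647.34*29.31 + 94.77*29.31) / (22.56 + 647.34 + 94.77)
    = 28094 / 764.67 ≈ 36.74 °C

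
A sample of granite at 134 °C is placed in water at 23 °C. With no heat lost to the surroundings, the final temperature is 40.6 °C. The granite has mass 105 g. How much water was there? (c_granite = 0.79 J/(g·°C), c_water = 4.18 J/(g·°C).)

m ≈ 105 g

Heat lost by the granite = heat gained by the water:
105·0.79·(134 − 40.6) = m·4.18·(40.6 − 23)
73.57 m = 7747.5  ⇒  m ≈ 105.3 g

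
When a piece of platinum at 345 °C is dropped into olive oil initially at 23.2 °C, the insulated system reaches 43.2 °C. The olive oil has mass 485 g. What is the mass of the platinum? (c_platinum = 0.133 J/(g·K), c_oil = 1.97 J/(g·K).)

Energy conservation, ΣQ = 0:
m×0.133×(43.2 − 345) + 485×1.97×(43.2 − 23.2) = 0
-40.14 m = -19109
m = -19109/-40.14 ≈ 476.1 g

m ≈ 476 g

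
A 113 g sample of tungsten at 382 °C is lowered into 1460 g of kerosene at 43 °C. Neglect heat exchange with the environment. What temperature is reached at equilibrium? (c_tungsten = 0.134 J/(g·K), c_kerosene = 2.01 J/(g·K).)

Set heat shed by the hot body equal to heat absorbed by the cold body:
113*0.134*(382 − T) = 1460*2.01*(T − 43)
15.14(382 − T) = 2934.6(T − 43)
2949.7 T = 131972  ⇒  T ≈ 44.74 °C

T_f ≈ 44.7 °C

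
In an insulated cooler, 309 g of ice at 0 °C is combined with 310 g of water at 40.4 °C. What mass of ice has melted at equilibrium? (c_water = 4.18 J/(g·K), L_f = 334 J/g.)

Water can give up m c ΔT = 310·4.18·40.4 = 52350 J before reaching 0 °C.
Fully melting the ice requires m_ice L_f = 309·334 = 103206 J.
That's not enough to melt it all — equilibrium is at 0 °C with ice remaining.
Mass melted = 52350/334 ≈ 156.7 g.

m_melted ≈ 157 g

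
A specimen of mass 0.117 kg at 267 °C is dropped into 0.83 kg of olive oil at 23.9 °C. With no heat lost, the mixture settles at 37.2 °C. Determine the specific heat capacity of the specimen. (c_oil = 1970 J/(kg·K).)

c ≈ 809 J/(kg·K)

m_s c (T_s − T_f) = m_oil c_oil (T_f − T_0):
0.117×c×(267 − 37.2) = 0.83×1970×(37.2 − 23.9)
26.89 c = 21747  ⇒  c ≈ 808.8 J/(kg·K)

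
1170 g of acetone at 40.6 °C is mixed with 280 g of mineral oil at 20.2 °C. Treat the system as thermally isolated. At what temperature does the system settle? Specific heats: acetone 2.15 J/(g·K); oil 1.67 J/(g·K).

T_f ≈ 37.4 °C

Setting the total heat transfer to zero:
1170×2.15×(T − 40.6) + 280×1.67×(T − 20.2) = 0
2515.5(T − 40.6) + 467.6(T − 20.2) = 0
(2515.5 + 467.6) T = 2515.5×40.6 + 467.6×20.2
T ≈ 37.40 °C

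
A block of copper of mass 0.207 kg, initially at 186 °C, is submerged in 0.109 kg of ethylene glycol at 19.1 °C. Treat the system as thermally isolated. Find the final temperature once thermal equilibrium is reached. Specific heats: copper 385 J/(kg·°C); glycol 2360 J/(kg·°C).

T_f is the heat-capacity-weighted average of the initial temperatures:
T_f = (79.69·186 + 257.24·19.1) / (79.69 + 257.24)
    = 19737 / 336.94 ≈ 58.58 °C

T_f ≈ 58.6 °C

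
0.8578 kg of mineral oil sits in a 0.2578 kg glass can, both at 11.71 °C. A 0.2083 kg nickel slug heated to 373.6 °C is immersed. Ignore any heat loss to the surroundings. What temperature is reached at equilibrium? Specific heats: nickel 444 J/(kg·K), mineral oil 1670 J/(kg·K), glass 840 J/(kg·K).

T_f ≈ 30.9 °C

Conservation of energy gives ΣQ = 0:
0.2083×444×(T − 373.6) + 0.8578×1670×(T − 11.71) + 0.2578×840×(T − 11.71) = 0
(92.49 + 1432.5 + 216.55) T = 92.49×373.6 + 1432.5×11.71 + 216.55×11.71
T = 53863/1741.6 ≈ 30.93 °C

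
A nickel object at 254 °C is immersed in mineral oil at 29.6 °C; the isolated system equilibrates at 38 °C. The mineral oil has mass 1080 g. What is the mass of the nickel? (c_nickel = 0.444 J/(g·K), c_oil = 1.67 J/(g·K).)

|Q_nickel| = |Q_oil|:
m×0.444×(254 − 38) = 1080×1.67×(38 − 29.6)
95.9 m = 15150  ⇒  m ≈ 158 g

m ≈ 158 g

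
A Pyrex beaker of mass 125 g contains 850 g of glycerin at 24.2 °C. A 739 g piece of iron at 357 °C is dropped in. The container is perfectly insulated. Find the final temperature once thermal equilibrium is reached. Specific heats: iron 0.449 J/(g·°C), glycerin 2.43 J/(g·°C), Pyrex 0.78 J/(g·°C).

T_f ≈ 68.5 °C

Let T be the final temperature. ΣQ_i = 0:
739*0.449*(T − 357) + 850*2.43*(T − 24.2) + 125*0.78*(T − 24.2) = 0
331.81(T − 357) + 2065.5(T − 24.2) + 97.5(T − 24.2) = 0
2494.8 T = 170801
T = 170801/2494.8 ≈ 68.46 °C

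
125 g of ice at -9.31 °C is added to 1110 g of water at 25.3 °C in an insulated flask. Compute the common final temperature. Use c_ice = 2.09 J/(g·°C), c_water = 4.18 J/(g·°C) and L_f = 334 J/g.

Conservation of energy gives ΣQ = 0:
warm ice to 0 °C: 125×2.09×(0 − (-9.31)) = 2432.2
  fusion: m_ice L_f = 125×334 = 41750
  warm the meltwater: 522.5 T
  water: 4639.8(T − 25.3)
5162.3 T = 117387 − 44182 = 73205
T ≈ 14.18 °C (positive, so assuming full melt was valid).

T_f ≈ 14.2 °C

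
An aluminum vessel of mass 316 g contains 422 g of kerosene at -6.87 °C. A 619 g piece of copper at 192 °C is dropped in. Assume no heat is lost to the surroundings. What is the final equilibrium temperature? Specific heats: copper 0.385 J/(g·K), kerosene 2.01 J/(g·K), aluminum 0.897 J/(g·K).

Heat gained plus heat lost sum to zero:
619*0.385*(T − 192) + 422*2.01*(T − (-6.87)) + 316*0.897*(T − (-6.87)) = 0
1370 T = 37982
T ≈ 27.72 °C

T_f ≈ 27.7 °C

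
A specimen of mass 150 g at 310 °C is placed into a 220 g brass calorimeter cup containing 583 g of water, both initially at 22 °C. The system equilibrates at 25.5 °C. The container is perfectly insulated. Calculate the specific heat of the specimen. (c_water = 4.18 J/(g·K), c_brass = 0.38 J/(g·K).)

Taking heat into each body as positive, Σ m c ΔT = 0:
150·c·(25.5 − 310) + 583·4.18·(25.5 − 22) + 220·0.38·(25.5 − 22) = 0
-42675 c = -8821.9
c = -8821.9/-42675 ≈ 0.2067 J/(g·K)

c ≈ 0.207 J/(g·K)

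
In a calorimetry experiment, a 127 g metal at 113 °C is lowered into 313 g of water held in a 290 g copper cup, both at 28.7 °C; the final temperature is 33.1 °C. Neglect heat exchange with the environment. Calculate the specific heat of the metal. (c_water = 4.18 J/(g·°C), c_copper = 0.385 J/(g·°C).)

c ≈ 0.616 J/(g·°C)

Net heat exchanged in the isolated system is zero:
127×c×(33.1 − 113) + 313×4.18×(33.1 − 28.7) + 290×0.385×(33.1 − 28.7) = 0
-10147 c = -6248
c = -6248/-10147 ≈ 0.6157 J/(g·°C)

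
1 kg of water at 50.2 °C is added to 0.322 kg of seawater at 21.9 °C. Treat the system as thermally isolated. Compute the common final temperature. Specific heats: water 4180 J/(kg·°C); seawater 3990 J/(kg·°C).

Taking heat into each body as positive, Σ m c ΔT = 0:
1×4180×(T − 50.2) + 0.322×3990×(T − 21.9) = 0
4180(T − 50.2) + 1284.8(T − 21.9) = 0
(4180 + 1284.8) T = 4180×50.2 + 1284.8×21.9
T = 237973 / 5464.8 = 43.5 °C

T_f ≈ 43.5 °C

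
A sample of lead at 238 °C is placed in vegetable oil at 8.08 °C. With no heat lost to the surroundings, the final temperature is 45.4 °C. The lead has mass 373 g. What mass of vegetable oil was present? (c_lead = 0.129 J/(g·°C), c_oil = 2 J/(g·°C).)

m ≈ 124 g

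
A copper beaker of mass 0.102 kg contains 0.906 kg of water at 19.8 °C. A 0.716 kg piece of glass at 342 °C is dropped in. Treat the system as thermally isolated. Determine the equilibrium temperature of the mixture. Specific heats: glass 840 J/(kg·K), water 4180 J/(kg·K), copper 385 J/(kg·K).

Heat gained plus heat lost sum to zero:
0.716×840×(T − 342) + 0.906×4180×(T − 19.8) + 0.102×385×(T − 19.8) = 0
(601.44 + 3787.1 + 39.27) T = 601.44×342 + 3787.1×19.8 + 39.27×19.8
T ≈ 63.57 °C

T_f ≈ 63.6 °C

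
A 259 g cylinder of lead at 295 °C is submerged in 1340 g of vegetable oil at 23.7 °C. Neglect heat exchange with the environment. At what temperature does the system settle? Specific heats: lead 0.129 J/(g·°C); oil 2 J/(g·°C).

Conservation of energy gives ΣQ = 0:
259*0.129*(T − 295) + 1340*2*(T − 23.7) = 0
33.41(T − 295) + 2680(T − 23.7) = 0
2713.4 T = 73372
T ≈ 27.04 °C

T_f ≈ 27.0 °C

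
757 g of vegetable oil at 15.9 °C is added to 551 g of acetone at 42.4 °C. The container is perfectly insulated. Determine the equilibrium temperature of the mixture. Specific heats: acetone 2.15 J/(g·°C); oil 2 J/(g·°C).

T_f ≈ 27.5 °C

Set heat shed by the hot body equal to heat absorbed by the cold body:
551*2.15*(42.4 − T) = 757*2*(T − 15.9)
1184.6(42.4 − T) = 1514(T − 15.9)
2698.6 T = 74302  ⇒  T ≈ 27.53 °C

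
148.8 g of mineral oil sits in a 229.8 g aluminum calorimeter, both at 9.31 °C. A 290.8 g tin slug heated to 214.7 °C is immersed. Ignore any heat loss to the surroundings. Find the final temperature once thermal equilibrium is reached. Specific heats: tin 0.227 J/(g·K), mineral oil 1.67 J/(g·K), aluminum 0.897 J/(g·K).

T_f ≈ 35.4 °C

Taking heat into each body as positive, Σ m c ΔT = 0:
290.8×0.227×(T − 214.7) + 148.8×1.67×(T − 9.31) + 229.8×0.897×(T − 9.31) = 0
66.01(T − 214.7) + 248.5(T − 9.31) + 206.13(T − 9.31) = 0
(66.01 + 248.5 + 206.13) T = 66.01×214.7 + 248.5×9.31 + 206.13×9.31
T ≈ 35.35 °C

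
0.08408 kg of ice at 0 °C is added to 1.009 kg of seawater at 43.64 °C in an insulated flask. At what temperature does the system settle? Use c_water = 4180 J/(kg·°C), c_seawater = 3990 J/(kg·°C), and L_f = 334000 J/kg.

T_f ≈ 33.7 °C

Heat gained plus heat lost sum to zero:
melt ice: 0.08408×334000 = 28083
  meltwater 0→T: 0.08408×4180×T = 351.45 T
  seawater cools: 1.009×3990×(T − 43.64) = 4025.9(T − 43.64)
4377.4 T = 175691 − 28083 = 147608
T ≈ 33.72 °C — above 0 °C, consistent with complete melting.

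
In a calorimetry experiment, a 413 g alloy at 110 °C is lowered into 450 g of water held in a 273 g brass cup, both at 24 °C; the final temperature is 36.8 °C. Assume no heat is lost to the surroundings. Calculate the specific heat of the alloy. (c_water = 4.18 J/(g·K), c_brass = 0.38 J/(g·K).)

Net heat exchanged in the isolated system is zero:
413·c·(36.8 − 110) + 450·4.18·(36.8 − 24) + 273·0.38·(36.8 − 24) = 0
-30232 c = -25405
c = -25405/-30232 ≈ 0.8403 J/(g·K)

c ≈ 0.84 J/(g·K)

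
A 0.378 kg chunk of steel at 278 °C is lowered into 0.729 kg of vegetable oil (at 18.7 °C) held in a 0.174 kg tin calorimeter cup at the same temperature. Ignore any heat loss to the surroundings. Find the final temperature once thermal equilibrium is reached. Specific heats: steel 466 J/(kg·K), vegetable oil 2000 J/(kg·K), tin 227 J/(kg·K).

Conservation of energy gives ΣQ = 0:
0.378×466×(T − 278) + 0.729×2000×(T − 18.7) + 0.174×227×(T − 18.7) = 0
176.15(T − 278) + 1458(T − 18.7) + 39.5(T − 18.7) = 0
1673.6 T = 76972
T = 76972/1673.6 ≈ 45.99 °C

T_f ≈ 46.0 °C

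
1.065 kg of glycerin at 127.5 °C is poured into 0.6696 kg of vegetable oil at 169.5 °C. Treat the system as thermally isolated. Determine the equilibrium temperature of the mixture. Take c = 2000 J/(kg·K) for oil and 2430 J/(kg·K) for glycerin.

Net heat exchanged in the isolated system is zero:
0.6696·2000·(T − 169.5) + 1.065·2430·(T − 127.5) = 0
1339.2(T − 169.5) + 2587.9(T − 127.5) = 0
3927.1 T = 556958
T = 556958 / 3927.1 = 142 °C

T_f ≈ 141.8 °C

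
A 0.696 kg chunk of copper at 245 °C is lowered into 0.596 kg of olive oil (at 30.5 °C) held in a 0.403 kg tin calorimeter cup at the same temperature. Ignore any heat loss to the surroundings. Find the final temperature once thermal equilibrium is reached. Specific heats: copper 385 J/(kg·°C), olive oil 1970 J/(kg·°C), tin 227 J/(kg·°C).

T_f ≈ 68.0 °C

Energy conservation, ΣQ = 0:
0.696*385*(T − 245) + 0.596*1970*(T − 30.5) + 0.403*227*(T − 30.5) = 0
(267.96 + 1174.1 + 91.48) T = 267.96*245 + 1174.1*30.5 + 91.48*30.5
T = 104251/1533.6 ≈ 67.98 °C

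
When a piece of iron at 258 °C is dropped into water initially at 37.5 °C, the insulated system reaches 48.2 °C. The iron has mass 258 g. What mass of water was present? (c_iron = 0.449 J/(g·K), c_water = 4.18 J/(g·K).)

Heat lost by the iron = heat gained by the water:
258·0.449·(258 − 48.2) = m·4.18·(48.2 − 37.5)
44.73 m = 24304  ⇒  m ≈ 543.4 g

m ≈ 543 g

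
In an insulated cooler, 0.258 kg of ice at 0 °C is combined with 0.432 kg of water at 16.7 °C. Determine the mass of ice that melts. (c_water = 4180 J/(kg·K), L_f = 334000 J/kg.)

m_melted ≈ 0.0903 kg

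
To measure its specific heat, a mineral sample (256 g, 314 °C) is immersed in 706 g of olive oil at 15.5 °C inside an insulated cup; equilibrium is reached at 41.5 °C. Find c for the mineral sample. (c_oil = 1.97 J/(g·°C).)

Setting the total heat transfer to zero:
256×c×(41.5 − 314) + 706×1.97×(41.5 − 15.5) = 0
-69760 c = -36161
c = -36161/-69760 ≈ 0.5184 J/(g·°C)

c ≈ 0.518 J/(g·°C)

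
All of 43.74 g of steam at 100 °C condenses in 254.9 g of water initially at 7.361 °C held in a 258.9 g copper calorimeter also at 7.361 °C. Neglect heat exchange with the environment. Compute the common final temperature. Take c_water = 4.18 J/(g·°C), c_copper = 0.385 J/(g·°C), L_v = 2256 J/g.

T_f ≈ 93.1 °C

Energy conservation, ΣQ = 0:
steam→water at 100 °C releases m L_v = 43.74×2256 = 98677; condensed water 100 °C→T: 182.83(T − 100); water warms: 254.9×4.18×(T − 7.361) = 1065.5(T − 7.361); copper cup: 258.9×0.385×(T − 7.361) = 99.68(T − 7.361)
1348 T = 98677 + 18283 + 8576.7 = 125537
T ≈ 93.13 °C — below 100 °C, confirming all the steam condensed.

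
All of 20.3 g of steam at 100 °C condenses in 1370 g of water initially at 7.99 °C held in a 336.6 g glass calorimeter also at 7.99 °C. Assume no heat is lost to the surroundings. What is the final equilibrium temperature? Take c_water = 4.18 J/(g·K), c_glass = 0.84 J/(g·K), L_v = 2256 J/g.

T_f ≈ 16.8 °C

Sum of m c ΔT and latent-heat terms is zero:
condense steam: −20.3·2256 = −45797
  condensed water 100 °C→T: 84.85(T − 100)
  original water: 5726.6(T − 7.99)
  cup: 282.74(T − 7.99)
6094.2 T = 45797 + 8485.4 + 48015 = 102297
T ≈ 16.79 °C — below 100 °C, confirming all the steam condensed.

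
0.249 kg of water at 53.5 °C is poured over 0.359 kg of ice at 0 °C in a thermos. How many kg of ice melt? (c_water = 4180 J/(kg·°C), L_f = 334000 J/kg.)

Cooling the water to 0 °C releases 0.249×4180×53.5 = 55684 J.
Melting all 0.359 kg of ice would need 0.359×334000 = 119906 J.
55684 J < 119906 J, so only part of the ice melts and the system sits at 0 °C.
Mass melted = 55684/334000 ≈ 0.1667 kg.

m_melted ≈ 0.167 kg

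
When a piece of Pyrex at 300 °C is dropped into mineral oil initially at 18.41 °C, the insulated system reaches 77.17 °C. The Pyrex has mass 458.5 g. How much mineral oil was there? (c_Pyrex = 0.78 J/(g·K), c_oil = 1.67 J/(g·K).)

m ≈ 812 g

Heat gained plus heat lost sum to zero:
458.5·0.78·(77.17 − 300) + m·1.67·(77.17 − 18.41) = 0
98.13 m = 79691
m = 79691/98.13 ≈ 812.1 g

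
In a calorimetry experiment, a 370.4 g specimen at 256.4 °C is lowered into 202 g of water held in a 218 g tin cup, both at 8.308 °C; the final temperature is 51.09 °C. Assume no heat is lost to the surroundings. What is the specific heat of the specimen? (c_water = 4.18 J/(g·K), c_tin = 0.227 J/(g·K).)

c ≈ 0.503 J/(g·K)

Conservation of energy gives ΣQ = 0:
370.4·c·(51.09 − 256.4) + 202·4.18·(51.09 − 8.308) + 218·0.227·(51.09 − 8.308) = 0
-76047 c = -38241
c = -38241/-76047 ≈ 0.5029 J/(g·K)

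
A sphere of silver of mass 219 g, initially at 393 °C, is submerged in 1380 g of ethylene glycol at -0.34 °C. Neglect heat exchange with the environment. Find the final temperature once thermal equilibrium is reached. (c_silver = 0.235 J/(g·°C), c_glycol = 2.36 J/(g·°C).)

|Q_silver| = |Q_glycol|:
219×0.235×(393 − T) = 1380×2.36×(T − (-0.34))
51.46(393 − T) = 3256.8(T − (-0.34))
3308.3 T = 19118  ⇒  T ≈ 5.78 °C

T_f ≈ 5.8 °C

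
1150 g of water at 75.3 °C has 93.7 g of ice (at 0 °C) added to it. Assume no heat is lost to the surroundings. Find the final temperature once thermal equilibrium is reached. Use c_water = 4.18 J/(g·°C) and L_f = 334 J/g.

T_f ≈ 63.6 °C

Conservation of energy gives ΣQ = 0:
melt ice: 93.7·334 = 31296
  warm the meltwater: 391.67 T
  water cools: 1150·4.18·(T − 75.3) = 4807(T − 75.3)
5198.7 T = 361967 − 31296 = 330671
T ≈ 63.61 °C. Since T > 0 °C, the all-ice-melts assumption holds.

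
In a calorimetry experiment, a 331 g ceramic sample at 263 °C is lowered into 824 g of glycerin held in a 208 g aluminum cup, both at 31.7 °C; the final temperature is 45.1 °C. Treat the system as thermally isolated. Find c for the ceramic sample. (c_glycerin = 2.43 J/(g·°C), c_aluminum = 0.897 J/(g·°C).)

Net heat exchanged in the isolated system is zero:
331·c·(45.1 − 263) + 824·2.43·(45.1 − 31.7) + 208·0.897·(45.1 − 31.7) = 0
-72125 c = -29331
c = -29331/-72125 ≈ 0.4067 J/(g·°C)

c ≈ 0.407 J/(g·°C)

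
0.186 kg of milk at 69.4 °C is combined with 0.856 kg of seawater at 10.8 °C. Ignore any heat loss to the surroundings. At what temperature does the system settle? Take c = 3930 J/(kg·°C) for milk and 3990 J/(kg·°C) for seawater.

T_f ≈ 21.1 °C

Heat gained plus heat lost sum to zero:
0.186*3930*(T − 69.4) + 0.856*3990*(T − 10.8) = 0
(730.98 + 3415.4) T = 730.98*69.4 + 3415.4*10.8
T = 87617/4146.4 ≈ 21.13 °C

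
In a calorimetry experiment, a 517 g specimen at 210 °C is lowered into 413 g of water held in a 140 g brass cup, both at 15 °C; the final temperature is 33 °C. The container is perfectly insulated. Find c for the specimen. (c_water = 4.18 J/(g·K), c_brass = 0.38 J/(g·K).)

Energy conservation, ΣQ = 0:
517×c×(33 − 210) + 413×4.18×(33 − 15) + 140×0.38×(33 − 15) = 0
-91509 c = -32032
c = -32032/-91509 ≈ 0.35 J/(g·K)

c ≈ 0.35 J/(g·K)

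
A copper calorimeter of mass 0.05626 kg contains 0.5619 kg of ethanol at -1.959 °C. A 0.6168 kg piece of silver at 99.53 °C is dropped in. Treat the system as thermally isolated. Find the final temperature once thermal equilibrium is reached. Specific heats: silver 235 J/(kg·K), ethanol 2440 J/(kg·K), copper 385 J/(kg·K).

T_f ≈ 7.6 °C

T_f is the heat-capacity-weighted average of the initial temperatures:
T_f = (144.95·99.53 + 1371·(-1.959) + 21.66·(-1.959)) / (144.95 + 1371 + 21.66)
    = 11698 / 1537.6 ≈ 7.61 °C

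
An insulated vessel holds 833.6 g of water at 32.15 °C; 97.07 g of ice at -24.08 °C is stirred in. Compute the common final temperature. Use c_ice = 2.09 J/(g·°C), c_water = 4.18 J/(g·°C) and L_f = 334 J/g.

Heat gained plus heat lost sum to zero:
ice -24.08→0 °C: 97.07×2.09×24.08 = 4885.3; melt ice: 97.07×334 = 32421; warm the meltwater: 405.75 T; water: 3484.4(T − 32.15)
3890.2 T = 112025 − 37307 = 74718
T ≈ 19.21 °C. Since T > 0 °C, the all-ice-melts assumption holds.

T_f ≈ 19.2 °C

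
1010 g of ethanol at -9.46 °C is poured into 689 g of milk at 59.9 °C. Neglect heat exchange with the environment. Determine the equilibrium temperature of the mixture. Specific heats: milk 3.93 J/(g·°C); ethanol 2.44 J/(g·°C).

T_f ≈ 26.9 °C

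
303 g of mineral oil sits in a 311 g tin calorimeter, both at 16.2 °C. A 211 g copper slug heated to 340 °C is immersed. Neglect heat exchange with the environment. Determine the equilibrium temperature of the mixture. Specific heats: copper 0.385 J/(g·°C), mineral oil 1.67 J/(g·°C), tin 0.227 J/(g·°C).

T_f ≈ 56.2 °C

Energy conservation, ΣQ = 0:
211×0.385×(T − 340) + 303×1.67×(T − 16.2) + 311×0.227×(T − 16.2) = 0
81.23(T − 340) + 506.01(T − 16.2) + 70.6(T − 16.2) = 0
657.84 T = 36961
T = 36961/657.84 ≈ 56.19 °C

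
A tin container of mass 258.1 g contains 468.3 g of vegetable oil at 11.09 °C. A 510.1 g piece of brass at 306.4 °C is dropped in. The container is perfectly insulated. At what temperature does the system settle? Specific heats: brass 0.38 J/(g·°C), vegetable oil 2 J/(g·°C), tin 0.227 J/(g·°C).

T_f ≈ 59.2 °C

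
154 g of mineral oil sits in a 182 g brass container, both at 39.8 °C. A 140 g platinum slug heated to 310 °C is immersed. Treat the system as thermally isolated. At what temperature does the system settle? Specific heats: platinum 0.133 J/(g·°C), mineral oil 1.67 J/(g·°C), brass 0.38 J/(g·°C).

T_f ≈ 54.4 °C

Conservation of energy gives ΣQ = 0:
140*0.133*(T − 310) + 154*1.67*(T − 39.8) + 182*0.38*(T − 39.8) = 0
344.96 T = 18761
T = 18761/344.96 ≈ 54.38 °C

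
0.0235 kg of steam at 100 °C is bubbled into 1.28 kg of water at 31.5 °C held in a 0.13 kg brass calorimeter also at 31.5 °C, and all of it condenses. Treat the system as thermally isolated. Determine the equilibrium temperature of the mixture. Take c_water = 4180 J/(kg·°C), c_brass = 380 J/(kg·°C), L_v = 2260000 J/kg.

Setting the total heat transfer to zero:
latent heat released on condensation: 0.0235·2260000 = 53110
  condensed water 100 °C→T: 98.23(T − 100)
  original water: 5350.4(T − 31.5)
  brass cup: 0.13·380·(T − 31.5) = 49.4(T − 31.5)
5498 T = 53110 + 9823 + 170094 = 233027
T ≈ 42.38 °C (< 100 °C, so full condensation is consistent).

T_f ≈ 42.4 °C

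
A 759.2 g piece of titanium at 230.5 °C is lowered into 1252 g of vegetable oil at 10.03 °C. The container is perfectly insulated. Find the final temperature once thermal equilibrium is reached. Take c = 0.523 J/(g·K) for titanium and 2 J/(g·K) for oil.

T_f ≈ 40.2 °C

|Q_titanium| = |Q_oil|:
759.2·0.523·(230.5 − T) = 1252·2·(T − 10.03)
397.06(230.5 − T) = 2504(T − 10.03)
2901.1 T = 116638  ⇒  T ≈ 40.21 °C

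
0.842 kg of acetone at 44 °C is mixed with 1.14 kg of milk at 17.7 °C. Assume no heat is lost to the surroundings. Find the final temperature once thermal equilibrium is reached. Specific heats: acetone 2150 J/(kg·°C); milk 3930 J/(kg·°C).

T_f ≈ 25.3 °C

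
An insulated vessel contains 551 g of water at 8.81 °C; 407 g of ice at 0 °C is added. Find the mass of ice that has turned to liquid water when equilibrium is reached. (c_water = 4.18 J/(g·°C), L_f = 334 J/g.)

m_melted ≈ 60.8 g

Water can give up m c ΔT = 551×4.18×8.81 = 20291 J before reaching 0 °C.
To melt every bit of ice: 407×334 = 135938 J.
That's not enough to melt it all — equilibrium is at 0 °C with ice remaining.
Mass melted = 20291/334 ≈ 60.75 g.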